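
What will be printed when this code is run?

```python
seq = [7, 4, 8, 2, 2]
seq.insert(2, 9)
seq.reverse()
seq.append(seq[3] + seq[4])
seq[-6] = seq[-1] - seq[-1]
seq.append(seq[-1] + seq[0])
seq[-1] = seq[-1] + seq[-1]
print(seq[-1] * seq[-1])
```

900

insert 9 at 2 → [7, 4, 9, 8, 2, 2]
reverse → [2, 2, 8, 9, 4, 7]
append seq[3]+seq[4] = 9+4 = 13 → [2, 2, 8, 9, 4, 7, 13]
seq[-6] = seq[-1]-seq[-1] = 13-13 = 0 → [2, 0, 8, 9, 4, 7, 13]
append seq[-1]+seq[0] = 13+2 = 15 → [2, 0, 8, 9, 4, 7, 13, 15]
seq[-1] = seq[-1]+seq[-1] = 15+15 = 30 → [2, 0, 8, 9, 4, 7, 13, 30]
seq[-1]*seq[-1] = 30*30 = 900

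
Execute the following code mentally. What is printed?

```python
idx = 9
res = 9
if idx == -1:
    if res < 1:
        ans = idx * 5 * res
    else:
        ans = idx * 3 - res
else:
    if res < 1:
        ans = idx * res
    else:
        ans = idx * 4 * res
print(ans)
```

324

idx=9, res=9
idx == -1 is False; res < 1 is False
→ ans = idx * 4 * res = 324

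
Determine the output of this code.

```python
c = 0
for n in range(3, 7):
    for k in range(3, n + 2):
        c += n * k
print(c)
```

n=3,k=3: c = 0+9 = 9
n=3,k=4: c = 9+12 = 21
n=4,k=3: c = 21+12 = 33
n=4,k=4: c = 33+16 = 49
n=4,k=5: c = 49+20 = 69
n=5,k=3: c = 69+15 = 84
n=5,k=4: c = 84+20 = 104
n=5,k=5: c = 104+25 = 129
n=5,k=6: c = 129+30 = 159
n=6,k=3: c = 159+18 = 177
n=6,k=4: c = 177+24 = 201
n=6,k=5: c = 201+30 = 231
n=6,k=6: c = 231+36 = 267
n=6,k=7: c = 267+42 = 309

309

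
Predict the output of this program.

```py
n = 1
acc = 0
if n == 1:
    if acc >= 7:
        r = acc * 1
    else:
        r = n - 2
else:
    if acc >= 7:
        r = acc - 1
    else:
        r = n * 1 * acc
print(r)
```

-1

n=1, acc=0
n == 1 is True; acc >= 7 is False
→ r = n - 2 = -1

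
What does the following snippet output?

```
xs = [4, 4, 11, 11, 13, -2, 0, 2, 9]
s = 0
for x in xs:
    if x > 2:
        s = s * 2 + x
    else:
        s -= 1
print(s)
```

353

x=4: >2, s = 0*2+4 = 4
x=4: >2, s = 4*2+4 = 12
x=11: >2, s = 12*2+11 = 35
x=11: >2, s = 35*2+11 = 81
x=13: >2, s = 81*2+13 = 175
x=-2: not >2, s = 175-1 = 174
x=0: not >2, s = 174-1 = 173
x=2: not >2, s = 173-1 = 172
x=9: >2, s = 172*2+9 = 353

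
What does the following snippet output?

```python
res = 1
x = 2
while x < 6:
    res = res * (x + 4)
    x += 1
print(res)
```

3024

x=2: res = 1*6 = 6
x=3: res = 6*7 = 42
x=4: res = 42*8 = 336
x=5: res = 336*9 = 3024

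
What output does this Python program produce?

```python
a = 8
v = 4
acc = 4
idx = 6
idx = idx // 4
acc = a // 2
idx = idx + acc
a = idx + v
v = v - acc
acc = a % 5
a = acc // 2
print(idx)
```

5

idx = 6//4 = 1
acc = 8//2 = 4
idx = 1+4 = 5
a = 5+4 = 9
v = 4-4 = 0
acc = 9%5 = 4
a = 4//2 = 2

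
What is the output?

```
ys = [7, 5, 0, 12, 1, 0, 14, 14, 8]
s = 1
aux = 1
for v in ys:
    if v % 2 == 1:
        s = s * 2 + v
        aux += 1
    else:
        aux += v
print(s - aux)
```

v=7: odd, s = 1*2+7 = 9; aux=2
v=5: odd, s = 9*2+5 = 23; aux=3
v=0: not odd; aux=3
v=12: not odd; aux=15
v=1: odd, s = 23*2+1 = 47; aux=16
v=0: not odd; aux=16
v=14: not odd; aux=30
v=14: not odd; aux=44
v=8: not odd; aux=52
s-aux = 47-52 = -5

-5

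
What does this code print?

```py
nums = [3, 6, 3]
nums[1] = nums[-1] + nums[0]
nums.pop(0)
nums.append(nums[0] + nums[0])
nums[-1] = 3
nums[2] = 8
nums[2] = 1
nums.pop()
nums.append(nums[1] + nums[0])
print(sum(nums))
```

nums[1] = nums[-1]+nums[0] = 3+3 = 6 → [3, 6, 3]
pop(0) removes 3 → [6, 3]
append nums[0]+nums[0] = 6+6 = 12 → [6, 3, 12]
nums[-1] = 3 → [6, 3, 3]
nums[2] = 8 → [6, 3, 8]
nums[2] = 1 → [6, 3, 1]
pop() removes 1 → [6, 3]
append nums[1]+nums[0] = 3+6 = 9 → [6, 3, 9]
sum = 18

18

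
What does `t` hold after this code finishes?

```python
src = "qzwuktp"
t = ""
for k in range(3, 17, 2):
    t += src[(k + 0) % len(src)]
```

'utqwkpz'

k=3: add src[3]='u' → 'u'
k=5: add src[5]='t' → 'ut'
k=7: add src[0]='q' → 'utq'
k=9: add src[2]='w' → 'utqw'
k=11: add src[4]='k' → 'utqwk'
k=13: add src[6]='p' → 'utqwkp'
k=15: add src[1]='z' → 'utqwkpz'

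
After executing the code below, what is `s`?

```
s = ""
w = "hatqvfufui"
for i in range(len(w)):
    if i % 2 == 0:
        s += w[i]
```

i=0: add 'h' → 'h'
i=1: skip
i=2: add 't' → 'ht'
i=3: skip
i=4: add 'v' → 'htv'
i=5: skip
i=6: add 'u' → 'htvu'
i=7: skip
i=8: add 'u' → 'htvuu'
i=9: skip

'htvuu'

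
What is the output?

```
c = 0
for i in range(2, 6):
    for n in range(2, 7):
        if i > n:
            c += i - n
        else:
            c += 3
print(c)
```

52

i=2,n=2: not 2>2, c = 0+3 = 3
i=2,n=3: not 2>3, c = 3+3 = 6
i=2,n=4: not 2>4, c = 6+3 = 9
i=2,n=5: not 2>5, c = 9+3 = 12
i=2,n=6: not 2>6, c = 12+3 = 15
i=3,n=2: 3>2, c = 15+1 = 16
i=3,n=3: not 3>3, c = 16+3 = 19
i=3,n=4: not 3>4, c = 19+3 = 22
i=3,n=5: not 3>5, c = 22+3 = 25
i=3,n=6: not 3>6, c = 25+3 = 28
i=4,n=2: 4>2, c = 28+2 = 30
i=4,n=3: 4>3, c = 30+1 = 31
i=4,n=4: not 4>4, c = 31+3 = 34
i=4,n=5: not 4>5, c = 34+3 = 37
i=4,n=6: not 4>6, c = 37+3 = 40
i=5,n=2: 5>2, c = 40+3 = 43
i=5,n=3: 5>3, c = 43+2 = 45
i=5,n=4: 5>4, c = 45+1 = 46
i=5,n=5: not 5>5, c = 46+3 = 49
i=5,n=6: not 5>6, c = 49+3 = 52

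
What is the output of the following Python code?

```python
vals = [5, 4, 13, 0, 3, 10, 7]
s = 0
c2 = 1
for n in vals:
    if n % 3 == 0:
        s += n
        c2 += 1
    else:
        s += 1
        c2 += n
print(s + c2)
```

n=5: not %3==0, s = 0+1 = 1; c2=6
n=4: not %3==0, s = 1+1 = 2; c2=10
n=13: not %3==0, s = 2+1 = 3; c2=23
n=0: %3==0, s = 3+0 = 3; c2=24
n=3: %3==0, s = 3+3 = 6; c2=25
n=10: not %3==0, s = 6+1 = 7; c2=35
n=7: not %3==0, s = 7+1 = 8; c2=42
s+c2 = 8+42 = 50

50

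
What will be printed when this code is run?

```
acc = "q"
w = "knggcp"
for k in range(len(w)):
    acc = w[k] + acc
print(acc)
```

pcggnkq

k=0: prepend 'k' → 'kq'
k=1: prepend 'n' → 'nkq'
k=2: prepend 'g' → 'gnkq'
k=3: prepend 'g' → 'ggnkq'
k=4: prepend 'c' → 'cggnkq'
k=5: prepend 'p' → 'pcggnkq'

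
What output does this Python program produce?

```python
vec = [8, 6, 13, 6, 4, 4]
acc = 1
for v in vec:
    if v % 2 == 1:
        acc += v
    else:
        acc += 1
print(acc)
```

v=8: not odd, acc = 1+1 = 2
v=6: not odd, acc = 2+1 = 3
v=13: odd, acc = 3+13 = 16
v=6: not odd, acc = 16+1 = 17
v=4: not odd, acc = 17+1 = 18
v=4: not odd, acc = 18+1 = 19

19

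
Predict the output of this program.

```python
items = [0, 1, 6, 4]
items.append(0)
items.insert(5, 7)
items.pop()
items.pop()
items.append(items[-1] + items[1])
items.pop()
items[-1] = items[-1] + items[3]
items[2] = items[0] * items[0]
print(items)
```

[0, 1, 0, 8]

append 0 → [0, 1, 6, 4, 0]
insert 7 at 5 → [0, 1, 6, 4, 0, 7]
pop() removes 7 → [0, 1, 6, 4, 0]
pop() removes 0 → [0, 1, 6, 4]
append items[-1]+items[1] = 4+1 = 5 → [0, 1, 6, 4, 5]
pop() removes 5 → [0, 1, 6, 4]
items[-1] = items[-1]+items[3] = 4+4 = 8 → [0, 1, 6, 8]
items[2] = items[0]*items[0] = 0*0 = 0 → [0, 1, 0, 8]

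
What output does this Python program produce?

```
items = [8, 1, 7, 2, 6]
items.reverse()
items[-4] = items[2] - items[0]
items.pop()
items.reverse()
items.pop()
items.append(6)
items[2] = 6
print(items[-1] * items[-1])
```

36

reverse → [6, 2, 7, 1, 8]
items[-4] = items[2]-items[0] = 7-6 = 1 → [6, 1, 7, 1, 8]
pop() removes 8 → [6, 1, 7, 1]
reverse → [1, 7, 1, 6]
pop() removes 6 → [1, 7, 1]
append 6 → [1, 7, 1, 6]
items[2] = 6 → [1, 7, 6, 6]
items[-1]*items[-1] = 6*6 = 36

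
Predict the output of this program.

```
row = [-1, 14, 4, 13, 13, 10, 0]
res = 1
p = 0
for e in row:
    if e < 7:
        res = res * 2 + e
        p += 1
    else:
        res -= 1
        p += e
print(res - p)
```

e=-1: <7, res = 1*2+(-1) = 1; p=1
e=14: not <7, res = 1-1 = 0; p=15
e=4: <7, res = 0*2+4 = 4; p=16
e=13: not <7, res = 4-1 = 3; p=29
e=13: not <7, res = 3-1 = 2; p=42
e=10: not <7, res = 2-1 = 1; p=52
e=0: <7, res = 1*2+0 = 2; p=53
res-p = 2-53 = -51

-51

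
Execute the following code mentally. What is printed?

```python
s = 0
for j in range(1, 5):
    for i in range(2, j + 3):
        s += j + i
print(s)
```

88

j=1,i=2: s = 0+3 = 3
j=1,i=3: s = 3+4 = 7
j=2,i=2: s = 7+4 = 11
j=2,i=3: s = 11+5 = 16
j=2,i=4: s = 16+6 = 22
j=3,i=2: s = 22+5 = 27
j=3,i=3: s = 27+6 = 33
j=3,i=4: s = 33+7 = 40
j=3,i=5: s = 40+8 = 48
j=4,i=2: s = 48+6 = 54
j=4,i=3: s = 54+7 = 61
j=4,i=4: s = 61+8 = 69
j=4,i=5: s = 69+9 = 78
j=4,i=6: s = 78+10 = 88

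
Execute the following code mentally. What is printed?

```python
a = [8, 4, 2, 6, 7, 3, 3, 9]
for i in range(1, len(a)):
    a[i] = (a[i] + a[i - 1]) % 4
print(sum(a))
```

i=1: a[1] = (4+8)%4 = 0 → [8, 0, 2, 6, 7, 3, 3, 9]
i=2: a[2] = (2+0)%4 = 2 → [8, 0, 2, 6, 7, 3, 3, 9]
i=3: a[3] = (6+2)%4 = 0 → [8, 0, 2, 0, 7, 3, 3, 9]
i=4: a[4] = (7+0)%4 = 3 → [8, 0, 2, 0, 3, 3, 3, 9]
i=5: a[5] = (3+3)%4 = 2 → [8, 0, 2, 0, 3, 2, 3, 9]
i=6: a[6] = (3+2)%4 = 1 → [8, 0, 2, 0, 3, 2, 1, 9]
i=7: a[7] = (9+1)%4 = 2 → [8, 0, 2, 0, 3, 2, 1, 2]
sum = 18

18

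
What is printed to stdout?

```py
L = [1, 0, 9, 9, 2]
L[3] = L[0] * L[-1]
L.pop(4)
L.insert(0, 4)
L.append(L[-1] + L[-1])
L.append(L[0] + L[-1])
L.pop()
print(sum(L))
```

L[3] = L[0]*L[-1] = 1*2 = 2 → [1, 0, 9, 2, 2]
pop(4) removes 2 → [1, 0, 9, 2]
insert 4 at 0 → [4, 1, 0, 9, 2]
append L[-1]+L[-1] = 2+2 = 4 → [4, 1, 0, 9, 2, 4]
append L[0]+L[-1] = 4+4 = 8 → [4, 1, 0, 9, 2, 4, 8]
pop() removes 8 → [4, 1, 0, 9, 2, 4]
sum = 20

20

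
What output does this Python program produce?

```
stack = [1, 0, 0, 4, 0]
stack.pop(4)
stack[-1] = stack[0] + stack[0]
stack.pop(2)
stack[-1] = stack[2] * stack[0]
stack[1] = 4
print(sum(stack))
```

pop(4) removes 0 → [1, 0, 0, 4]
stack[-1] = stack[0]+stack[0] = 1+1 = 2 → [1, 0, 0, 2]
pop(2) removes 0 → [1, 0, 2]
stack[-1] = stack[2]*stack[0] = 2*1 = 2 → [1, 0, 2]
stack[1] = 4 → [1, 4, 2]
sum = 7

7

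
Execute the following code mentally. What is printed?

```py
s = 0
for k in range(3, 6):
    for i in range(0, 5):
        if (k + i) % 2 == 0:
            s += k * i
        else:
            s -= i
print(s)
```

k=3,i=0: odd sum, s = 0-0 = 0
k=3,i=1: even sum, s = 0+3 = 3
k=3,i=2: odd sum, s = 3-2 = 1
k=3,i=3: even sum, s = 1+9 = 10
k=3,i=4: odd sum, s = 10-4 = 6
k=4,i=0: even sum, s = 6+0 = 6
k=4,i=1: odd sum, s = 6-1 = 5
k=4,i=2: even sum, s = 5+8 = 13
k=4,i=3: odd sum, s = 13-3 = 10
k=4,i=4: even sum, s = 10+16 = 26
k=5,i=0: odd sum, s = 26-0 = 26
k=5,i=1: even sum, s = 26+5 = 31
k=5,i=2: odd sum, s = 31-2 = 29
k=5,i=3: even sum, s = 29+15 = 44
k=5,i=4: odd sum, s = 44-4 = 40

40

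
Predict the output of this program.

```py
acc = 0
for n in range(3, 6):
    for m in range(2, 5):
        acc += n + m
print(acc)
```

n=3,m=2: acc = 0+5 = 5
n=3,m=3: acc = 5+6 = 11
n=3,m=4: acc = 11+7 = 18
n=4,m=2: acc = 18+6 = 24
n=4,m=3: acc = 24+7 = 31
n=4,m=4: acc = 31+8 = 39
n=5,m=2: acc = 39+7 = 46
n=5,m=3: acc = 46+8 = 54
n=5,m=4: acc = 54+9 = 63

63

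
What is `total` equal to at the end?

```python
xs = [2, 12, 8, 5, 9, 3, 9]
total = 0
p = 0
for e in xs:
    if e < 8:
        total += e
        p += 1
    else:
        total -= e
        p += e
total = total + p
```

13

e=2: <8, total = 0+2 = 2; p=1
e=12: not <8, total = 2-12 = -10; p=13
e=8: not <8, total = (-10)-8 = -18; p=21
e=5: <8, total = (-18)+5 = -13; p=22
e=9: not <8, total = (-13)-9 = -22; p=31
e=3: <8, total = (-22)+3 = -19; p=32
e=9: not <8, total = (-19)-9 = -28; p=41
total+p = (-28)+41 = 13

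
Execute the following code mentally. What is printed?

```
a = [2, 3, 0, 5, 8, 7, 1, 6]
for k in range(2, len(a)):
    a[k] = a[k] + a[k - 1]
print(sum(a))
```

k=2: a[2] = 0+3 = 3 → [2, 3, 3, 5, 8, 7, 1, 6]
k=3: a[3] = 5+3 = 8 → [2, 3, 3, 8, 8, 7, 1, 6]
k=4: a[4] = 8+8 = 16 → [2, 3, 3, 8, 16, 7, 1, 6]
k=5: a[5] = 7+16 = 23 → [2, 3, 3, 8, 16, 23, 1, 6]
k=6: a[6] = 1+23 = 24 → [2, 3, 3, 8, 16, 23, 24, 6]
k=7: a[7] = 6+24 = 30 → [2, 3, 3, 8, 16, 23, 24, 30]
sum = 109

109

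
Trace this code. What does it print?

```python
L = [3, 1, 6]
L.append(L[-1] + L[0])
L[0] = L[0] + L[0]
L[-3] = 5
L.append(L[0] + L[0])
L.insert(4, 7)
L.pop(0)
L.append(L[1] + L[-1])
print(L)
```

[5, 6, 9, 7, 12, 18]

append L[-1]+L[0] = 6+3 = 9 → [3, 1, 6, 9]
L[0] = L[0]+L[0] = 3+3 = 6 → [6, 1, 6, 9]
L[-3] = 5 → [6, 5, 6, 9]
append L[0]+L[0] = 6+6 = 12 → [6, 5, 6, 9, 12]
insert 7 at 4 → [6, 5, 6, 9, 7, 12]
pop(0) removes 6 → [5, 6, 9, 7, 12]
append L[1]+L[-1] = 6+12 = 18 → [5, 6, 9, 7, 12, 18]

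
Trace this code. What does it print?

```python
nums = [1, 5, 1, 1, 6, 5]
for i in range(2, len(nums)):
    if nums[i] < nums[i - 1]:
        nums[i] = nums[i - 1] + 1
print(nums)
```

[1, 5, 6, 7, 8, 9]

i=2: 1<5, nums[2] = 5+1 = 6 → [1, 5, 6, 1, 6, 5]
i=3: 1<6, nums[3] = 6+1 = 7 → [1, 5, 6, 7, 6, 5]
i=4: 6<7, nums[4] = 7+1 = 8 → [1, 5, 6, 7, 8, 5]
i=5: 5<8, nums[5] = 8+1 = 9 → [1, 5, 6, 7, 8, 9]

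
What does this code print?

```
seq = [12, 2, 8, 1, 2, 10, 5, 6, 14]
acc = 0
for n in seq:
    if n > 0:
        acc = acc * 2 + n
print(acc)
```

n=12: >0, acc = 0*2+12 = 12
n=2: >0, acc = 12*2+2 = 26
n=8: >0, acc = 26*2+8 = 60
n=1: >0, acc = 60*2+1 = 121
n=2: >0, acc = 121*2+2 = 244
n=10: >0, acc = 244*2+10 = 498
n=5: >0, acc = 498*2+5 = 1001
n=6: >0, acc = 1001*2+6 = 2008
n=14: >0, acc = 2008*2+14 = 4030

4030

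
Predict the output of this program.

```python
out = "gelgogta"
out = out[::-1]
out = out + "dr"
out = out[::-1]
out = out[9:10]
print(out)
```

reverse → 'atgogleg'
+ 'dr' → 'atgoglegdr'
reverse → 'rdgelgogta'
slice [9:10] → 'a'

a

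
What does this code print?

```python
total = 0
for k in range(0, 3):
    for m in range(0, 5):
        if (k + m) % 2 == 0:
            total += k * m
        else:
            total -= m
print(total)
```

2

k=0,m=0: even sum, total = 0+0 = 0
k=0,m=1: odd sum, total = 0-1 = -1
k=0,m=2: even sum, total = (-1)+0 = -1
k=0,m=3: odd sum, total = (-1)-3 = -4
k=0,m=4: even sum, total = (-4)+0 = -4
k=1,m=0: odd sum, total = (-4)-0 = -4
k=1,m=1: even sum, total = (-4)+1 = -3
k=1,m=2: odd sum, total = (-3)-2 = -5
k=1,m=3: even sum, total = (-5)+3 = -2
k=1,m=4: odd sum, total = (-2)-4 = -6
k=2,m=0: even sum, total = (-6)+0 = -6
k=2,m=1: odd sum, total = (-6)-1 = -7
k=2,m=2: even sum, total = (-7)+4 = -3
k=2,m=3: odd sum, total = (-3)-3 = -6
k=2,m=4: even sum, total = (-6)+8 = 2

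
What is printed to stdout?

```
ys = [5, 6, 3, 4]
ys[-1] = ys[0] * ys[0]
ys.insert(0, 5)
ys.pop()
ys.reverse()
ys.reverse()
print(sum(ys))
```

19

ys[-1] = ys[0]*ys[0] = 5*5 = 25 → [5, 6, 3, 25]
insert 5 at 0 → [5, 5, 6, 3, 25]
pop() removes 25 → [5, 5, 6, 3]
reverse → [3, 6, 5, 5]
reverse → [5, 5, 6, 3]
sum = 19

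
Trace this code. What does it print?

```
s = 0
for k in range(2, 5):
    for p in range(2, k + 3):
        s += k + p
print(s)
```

k=2,p=2: s = 0+4 = 4
k=2,p=3: s = 4+5 = 9
k=2,p=4: s = 9+6 = 15
k=3,p=2: s = 15+5 = 20
k=3,p=3: s = 20+6 = 26
k=3,p=4: s = 26+7 = 33
k=3,p=5: s = 33+8 = 41
k=4,p=2: s = 41+6 = 47
k=4,p=3: s = 47+7 = 54
k=4,p=4: s = 54+8 = 62
k=4,p=5: s = 62+9 = 71
k=4,p=6: s = 71+10 = 81

81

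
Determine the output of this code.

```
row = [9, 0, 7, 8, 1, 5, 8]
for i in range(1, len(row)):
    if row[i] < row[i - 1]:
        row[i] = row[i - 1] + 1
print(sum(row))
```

i=1: 0<9, row[1] = 9+1 = 10 → [9, 10, 7, 8, 1, 5, 8]
i=2: 7<10, row[2] = 10+1 = 11 → [9, 10, 11, 8, 1, 5, 8]
i=3: 8<11, row[3] = 11+1 = 12 → [9, 10, 11, 12, 1, 5, 8]
i=4: 1<12, row[4] = 12+1 = 13 → [9, 10, 11, 12, 13, 5, 8]
i=5: 5<13, row[5] = 13+1 = 14 → [9, 10, 11, 12, 13, 14, 8]
i=6: 8<14, row[6] = 14+1 = 15 → [9, 10, 11, 12, 13, 14, 15]
sum = 84

84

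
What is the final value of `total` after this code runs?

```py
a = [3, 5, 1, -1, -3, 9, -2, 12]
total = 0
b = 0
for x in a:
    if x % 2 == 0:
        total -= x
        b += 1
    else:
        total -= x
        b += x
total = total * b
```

x=3: not even, total = 0-3 = -3; b=3
x=5: not even, total = (-3)-5 = -8; b=8
x=1: not even, total = (-8)-1 = -9; b=9
x=-1: not even, total = (-9)-(-1) = -8; b=8
x=-3: not even, total = (-8)-(-3) = -5; b=5
x=9: not even, total = (-5)-9 = -14; b=14
x=-2: even, total = (-14)-(-2) = -12; b=15
x=12: even, total = (-12)-12 = -24; b=16
total*b = (-24)*16 = -384

-384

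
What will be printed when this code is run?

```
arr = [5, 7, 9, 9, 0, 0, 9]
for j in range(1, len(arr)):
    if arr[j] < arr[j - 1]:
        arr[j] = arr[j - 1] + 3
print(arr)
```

[5, 7, 9, 9, 12, 15, 18]

j=1: 7>=5, unchanged → [5, 7, 9, 9, 0, 0, 9]
j=2: 9>=7, unchanged → [5, 7, 9, 9, 0, 0, 9]
j=3: 9>=9, unchanged → [5, 7, 9, 9, 0, 0, 9]
j=4: 0<9, arr[4] = 9+3 = 12 → [5, 7, 9, 9, 12, 0, 9]
j=5: 0<12, arr[5] = 12+3 = 15 → [5, 7, 9, 9, 12, 15, 9]
j=6: 9<15, arr[6] = 15+3 = 18 → [5, 7, 9, 9, 12, 15, 18]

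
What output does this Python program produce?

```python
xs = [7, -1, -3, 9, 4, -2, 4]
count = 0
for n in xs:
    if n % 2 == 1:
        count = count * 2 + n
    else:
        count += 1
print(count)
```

n=7: odd, count = 0*2+7 = 7
n=-1: odd, count = 7*2+(-1) = 13
n=-3: odd, count = 13*2+(-3) = 23
n=9: odd, count = 23*2+9 = 55
n=4: not odd, count = 55+1 = 56
n=-2: not odd, count = 56+1 = 57
n=4: not odd, count = 57+1 = 58

58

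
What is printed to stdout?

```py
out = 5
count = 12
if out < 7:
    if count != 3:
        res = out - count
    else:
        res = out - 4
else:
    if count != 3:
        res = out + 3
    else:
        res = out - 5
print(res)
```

-7

out=5, count=12
out < 7 is True; count != 3 is True
→ res = out - count = -7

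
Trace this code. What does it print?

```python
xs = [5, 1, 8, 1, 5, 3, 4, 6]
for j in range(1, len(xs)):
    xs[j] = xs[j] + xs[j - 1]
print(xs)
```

[5, 6, 14, 15, 20, 23, 27, 33]

j=1: xs[1] = 1+5 = 6 → [5, 6, 8, 1, 5, 3, 4, 6]
j=2: xs[2] = 8+6 = 14 → [5, 6, 14, 1, 5, 3, 4, 6]
j=3: xs[3] = 1+14 = 15 → [5, 6, 14, 15, 5, 3, 4, 6]
j=4: xs[4] = 5+15 = 20 → [5, 6, 14, 15, 20, 3, 4, 6]
j=5: xs[5] = 3+20 = 23 → [5, 6, 14, 15, 20, 23, 4, 6]
j=6: xs[6] = 4+23 = 27 → [5, 6, 14, 15, 20, 23, 27, 6]
j=7: xs[7] = 6+27 = 33 → [5, 6, 14, 15, 20, 23, 27, 33]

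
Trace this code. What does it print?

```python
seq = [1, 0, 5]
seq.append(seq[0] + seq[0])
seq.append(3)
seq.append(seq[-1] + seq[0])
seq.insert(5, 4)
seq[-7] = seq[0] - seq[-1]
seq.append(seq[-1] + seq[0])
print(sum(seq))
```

16

append seq[0]+seq[0] = 1+1 = 2 → [1, 0, 5, 2]
append 3 → [1, 0, 5, 2, 3]
append seq[-1]+seq[0] = 3+1 = 4 → [1, 0, 5, 2, 3, 4]
insert 4 at 5 → [1, 0, 5, 2, 3, 4, 4]
seq[-7] = seq[0]-seq[-1] = 1-4 = -3 → [-3, 0, 5, 2, 3, 4, 4]
append seq[-1]+seq[0] = 4+(-3) = 1 → [-3, 0, 5, 2, 3, 4, 4, 1]
sum = 16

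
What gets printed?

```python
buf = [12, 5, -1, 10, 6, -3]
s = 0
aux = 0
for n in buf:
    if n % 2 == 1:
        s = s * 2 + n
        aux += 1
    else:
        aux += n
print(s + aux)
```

n=12: not odd; aux=12
n=5: odd, s = 0*2+5 = 5; aux=13
n=-1: odd, s = 5*2+(-1) = 9; aux=14
n=10: not odd; aux=24
n=6: not odd; aux=30
n=-3: odd, s = 9*2+(-3) = 15; aux=31
s+aux = 15+31 = 46

46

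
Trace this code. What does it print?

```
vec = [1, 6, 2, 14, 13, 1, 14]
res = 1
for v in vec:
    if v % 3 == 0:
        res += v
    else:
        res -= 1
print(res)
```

v=1: not %3==0, res = 1-1 = 0
v=6: %3==0, res = 0+6 = 6
v=2: not %3==0, res = 6-1 = 5
v=14: not %3==0, res = 5-1 = 4
v=13: not %3==0, res = 4-1 = 3
v=1: not %3==0, res = 3-1 = 2
v=14: not %3==0, res = 2-1 = 1

1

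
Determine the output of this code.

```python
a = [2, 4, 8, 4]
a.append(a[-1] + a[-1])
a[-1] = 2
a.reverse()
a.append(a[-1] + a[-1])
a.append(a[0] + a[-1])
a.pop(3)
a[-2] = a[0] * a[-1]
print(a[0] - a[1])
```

-2

append a[-1]+a[-1] = 4+4 = 8 → [2, 4, 8, 4, 8]
a[-1] = 2 → [2, 4, 8, 4, 2]
reverse → [2, 4, 8, 4, 2]
append a[-1]+a[-1] = 2+2 = 4 → [2, 4, 8, 4, 2, 4]
append a[0]+a[-1] = 2+4 = 6 → [2, 4, 8, 4, 2, 4, 6]
pop(3) removes 4 → [2, 4, 8, 2, 4, 6]
a[-2] = a[0]*a[-1] = 2*6 = 12 → [2, 4, 8, 2, 12, 6]
a[0]-a[1] = 2-4 = -2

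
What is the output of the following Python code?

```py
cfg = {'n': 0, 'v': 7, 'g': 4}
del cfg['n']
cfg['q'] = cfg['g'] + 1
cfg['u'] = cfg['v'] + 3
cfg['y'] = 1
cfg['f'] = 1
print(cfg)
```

del 'n' → {'v': 7, 'g': 4}
cfg['q'] = cfg['g']+1 = 5 → {'v': 7, 'g': 4, 'q': 5}
cfg['u'] = cfg['v']+3 = 10 → {'v': 7, 'g': 4, 'q': 5, 'u': 10}
cfg['y'] = 1 → {'v': 7, 'g': 4, 'q': 5, 'u': 10, 'y': 1}
cfg['f'] = 1 → {'v': 7, 'g': 4, 'q': 5, 'u': 10, 'y': 1, 'f': 1}

{'v': 7, 'g': 4, 'q': 5, 'u': 10, 'y': 1, 'f': 1}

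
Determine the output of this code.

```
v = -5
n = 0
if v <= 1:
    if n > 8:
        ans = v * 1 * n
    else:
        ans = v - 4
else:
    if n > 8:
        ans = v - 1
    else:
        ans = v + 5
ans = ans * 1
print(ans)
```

-9

v=-5, n=0
v <= 1 is True; n > 8 is False
→ ans = v - 4 = -9
ans = (-9)*1 = -9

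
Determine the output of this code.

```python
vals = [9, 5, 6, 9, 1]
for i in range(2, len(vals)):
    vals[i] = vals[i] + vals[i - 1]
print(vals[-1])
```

i=2: vals[2] = 6+5 = 11 → [9, 5, 11, 9, 1]
i=3: vals[3] = 9+11 = 20 → [9, 5, 11, 20, 1]
i=4: vals[4] = 1+20 = 21 → [9, 5, 11, 20, 21]

21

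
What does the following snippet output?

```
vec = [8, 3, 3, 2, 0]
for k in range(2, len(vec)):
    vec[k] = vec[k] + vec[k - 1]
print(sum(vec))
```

k=2: vec[2] = 3+3 = 6 → [8, 3, 6, 2, 0]
k=3: vec[3] = 2+6 = 8 → [8, 3, 6, 8, 0]
k=4: vec[4] = 0+8 = 8 → [8, 3, 6, 8, 8]
sum = 33

33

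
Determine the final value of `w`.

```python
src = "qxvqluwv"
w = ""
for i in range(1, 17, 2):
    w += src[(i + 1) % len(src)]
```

i=1: add src[2]='v' → 'v'
i=3: add src[4]='l' → 'vl'
i=5: add src[6]='w' → 'vlw'
i=7: add src[0]='q' → 'vlwq'
i=9: add src[2]='v' → 'vlwqv'
i=11: add src[4]='l' → 'vlwqvl'
i=13: add src[6]='w' → 'vlwqvlw'
i=15: add src[0]='q' → 'vlwqvlwq'

'vlwqvlwq'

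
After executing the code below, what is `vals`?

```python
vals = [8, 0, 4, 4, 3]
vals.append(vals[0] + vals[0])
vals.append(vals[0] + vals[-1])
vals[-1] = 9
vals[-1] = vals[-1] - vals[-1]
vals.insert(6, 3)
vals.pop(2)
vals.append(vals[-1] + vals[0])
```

append vals[0]+vals[0] = 8+8 = 16 → [8, 0, 4, 4, 3, 16]
append vals[0]+vals[-1] = 8+16 = 24 → [8, 0, 4, 4, 3, 16, 24]
vals[-1] = 9 → [8, 0, 4, 4, 3, 16, 9]
vals[-1] = vals[-1]-vals[-1] = 9-9 = 0 → [8, 0, 4, 4, 3, 16, 0]
insert 3 at 6 → [8, 0, 4, 4, 3, 16, 3, 0]
pop(2) removes 4 → [8, 0, 4, 3, 16, 3, 0]
append vals[-1]+vals[0] = 0+8 = 8 → [8, 0, 4, 3, 16, 3, 0, 8]

[8, 0, 4, 3, 16, 3, 0, 8]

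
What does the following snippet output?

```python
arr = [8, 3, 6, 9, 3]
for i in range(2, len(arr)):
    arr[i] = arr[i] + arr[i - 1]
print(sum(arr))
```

i=2: arr[2] = 6+3 = 9 → [8, 3, 9, 9, 3]
i=3: arr[3] = 9+9 = 18 → [8, 3, 9, 18, 3]
i=4: arr[4] = 3+18 = 21 → [8, 3, 9, 18, 21]
sum = 59

59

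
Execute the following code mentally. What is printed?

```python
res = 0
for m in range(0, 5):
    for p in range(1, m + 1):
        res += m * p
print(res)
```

65

m=1,p=1: res = 0+1 = 1
m=2,p=1: res = 1+2 = 3
m=2,p=2: res = 3+4 = 7
m=3,p=1: res = 7+3 = 10
m=3,p=2: res = 10+6 = 16
m=3,p=3: res = 16+9 = 25
m=4,p=1: res = 25+4 = 29
m=4,p=2: res = 29+8 = 37
m=4,p=3: res = 37+12 = 49
m=4,p=4: res = 49+16 = 65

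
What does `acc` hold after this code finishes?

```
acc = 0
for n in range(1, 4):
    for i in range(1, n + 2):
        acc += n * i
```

45

n=1,i=1: acc = 0+1 = 1
n=1,i=2: acc = 1+2 = 3
n=2,i=1: acc = 3+2 = 5
n=2,i=2: acc = 5+4 = 9
n=2,i=3: acc = 9+6 = 15
n=3,i=1: acc = 15+3 = 18
n=3,i=2: acc = 18+6 = 24
n=3,i=3: acc = 24+9 = 33
n=3,i=4: acc = 33+12 = 45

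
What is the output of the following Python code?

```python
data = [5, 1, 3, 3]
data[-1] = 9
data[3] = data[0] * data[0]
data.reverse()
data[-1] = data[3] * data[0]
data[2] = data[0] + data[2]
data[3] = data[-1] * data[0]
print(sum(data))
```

data[-1] = 9 → [5, 1, 3, 9]
data[3] = data[0]*data[0] = 5*5 = 25 → [5, 1, 3, 25]
reverse → [25, 3, 1, 5]
data[-1] = data[3]*data[0] = 5*25 = 125 → [25, 3, 1, 125]
data[2] = data[0]+data[2] = 25+1 = 26 → [25, 3, 26, 125]
data[3] = data[-1]*data[0] = 125*25 = 3125 → [25, 3, 26, 3125]
sum = 3179

3179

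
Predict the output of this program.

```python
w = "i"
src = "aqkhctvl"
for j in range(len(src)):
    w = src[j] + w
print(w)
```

lvtchkqai

j=0: prepend 'a' → 'ai'
j=1: prepend 'q' → 'qai'
j=2: prepend 'k' → 'kqai'
j=3: prepend 'h' → 'hkqai'
j=4: prepend 'c' → 'chkqai'
j=5: prepend 't' → 'tchkqai'
j=6: prepend 'v' → 'vtchkqai'
j=7: prepend 'l' → 'lvtchkqai'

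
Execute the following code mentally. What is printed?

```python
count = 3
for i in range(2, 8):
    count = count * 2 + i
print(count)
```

i=2: count = 3*2+2 = 8
i=3: count = 8*2+3 = 19
i=4: count = 19*2+4 = 42
i=5: count = 42*2+5 = 89
i=6: count = 89*2+6 = 184
i=7: count = 184*2+7 = 375

375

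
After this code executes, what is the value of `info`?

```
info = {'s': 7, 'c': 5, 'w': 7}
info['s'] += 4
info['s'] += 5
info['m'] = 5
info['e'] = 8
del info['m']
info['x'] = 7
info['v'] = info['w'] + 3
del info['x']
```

info['s'] = 7+4 = 11 → {'s': 11, 'c': 5, 'w': 7}
info['s'] = 11+5 = 16 → {'s': 16, 'c': 5, 'w': 7}
info['m'] = 5 → {'s': 16, 'c': 5, 'w': 7, 'm': 5}
info['e'] = 8 → {'s': 16, 'c': 5, 'w': 7, 'm': 5, 'e': 8}
del 'm' → {'s': 16, 'c': 5, 'w': 7, 'e': 8}
info['x'] = 7 → {'s': 16, 'c': 5, 'w': 7, 'e': 8, 'x': 7}
info['v'] = info['w']+3 = 10 → {'s': 16, 'c': 5, 'w': 7, 'e': 8, 'x': 7, 'v': 10}
del 'x' → {'s': 16, 'c': 5, 'w': 7, 'e': 8, 'v': 10}

{'s': 16, 'c': 5, 'w': 7, 'e': 8, 'v': 10}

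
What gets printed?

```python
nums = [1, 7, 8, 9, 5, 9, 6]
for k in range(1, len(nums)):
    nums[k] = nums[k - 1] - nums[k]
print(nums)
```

k=1: nums[1] = 1-7 = -6 → [1, -6, 8, 9, 5, 9, 6]
k=2: nums[2] = (-6)-8 = -14 → [1, -6, -14, 9, 5, 9, 6]
k=3: nums[3] = (-14)-9 = -23 → [1, -6, -14, -23, 5, 9, 6]
k=4: nums[4] = (-23)-5 = -28 → [1, -6, -14, -23, -28, 9, 6]
k=5: nums[5] = (-28)-9 = -37 → [1, -6, -14, -23, -28, -37, 6]
k=6: nums[6] = (-37)-6 = -43 → [1, -6, -14, -23, -28, -37, -43]

[1, -6, -14, -23, -28, -37, -43]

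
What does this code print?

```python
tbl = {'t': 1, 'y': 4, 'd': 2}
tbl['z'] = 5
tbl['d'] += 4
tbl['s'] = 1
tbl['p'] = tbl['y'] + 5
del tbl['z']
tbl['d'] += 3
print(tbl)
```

tbl['z'] = 5 → {'t': 1, 'y': 4, 'd': 2, 'z': 5}
tbl['d'] = 2+4 = 6 → {'t': 1, 'y': 4, 'd': 6, 'z': 5}
tbl['s'] = 1 → {'t': 1, 'y': 4, 'd': 6, 'z': 5, 's': 1}
tbl['p'] = tbl['y']+5 = 9 → {'t': 1, 'y': 4, 'd': 6, 'z': 5, 's': 1, 'p': 9}
del 'z' → {'t': 1, 'y': 4, 'd': 6, 's': 1, 'p': 9}
tbl['d'] = 6+3 = 9 → {'t': 1, 'y': 4, 'd': 9, 's': 1, 'p': 9}

{'t': 1, 'y': 4, 'd': 9, 's': 1, 'p': 9}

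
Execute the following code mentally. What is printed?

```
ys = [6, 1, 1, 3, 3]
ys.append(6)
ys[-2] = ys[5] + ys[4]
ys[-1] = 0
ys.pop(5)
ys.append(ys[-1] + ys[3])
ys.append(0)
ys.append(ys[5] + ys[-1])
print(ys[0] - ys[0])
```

append 6 → [6, 1, 1, 3, 3, 6]
ys[-2] = ys[5]+ys[4] = 6+3 = 9 → [6, 1, 1, 3, 9, 6]
ys[-1] = 0 → [6, 1, 1, 3, 9, 0]
pop(5) removes 0 → [6, 1, 1, 3, 9]
append ys[-1]+ys[3] = 9+3 = 12 → [6, 1, 1, 3, 9, 12]
append 0 → [6, 1, 1, 3, 9, 12, 0]
append ys[5]+ys[-1] = 12+0 = 12 → [6, 1, 1, 3, 9, 12, 0, 12]
ys[0]-ys[0] = 6-6 = 0

0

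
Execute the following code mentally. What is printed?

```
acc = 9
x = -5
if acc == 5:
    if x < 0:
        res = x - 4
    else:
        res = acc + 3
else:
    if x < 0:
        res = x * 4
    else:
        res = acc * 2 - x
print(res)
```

acc=9, x=-5
acc == 5 is False; x < 0 is True
→ res = x * 4 = -20

-20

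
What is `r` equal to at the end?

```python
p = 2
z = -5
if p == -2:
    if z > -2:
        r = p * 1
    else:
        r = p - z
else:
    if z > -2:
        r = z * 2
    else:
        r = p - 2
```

0

p=2, z=-5
p == -2 is False; z > -2 is False
→ r = p - 2 = 0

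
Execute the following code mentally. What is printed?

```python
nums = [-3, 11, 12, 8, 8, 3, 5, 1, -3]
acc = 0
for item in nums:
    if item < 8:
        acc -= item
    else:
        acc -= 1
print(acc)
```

-7

item=-3: <8, acc = 0-(-3) = 3
item=11: not <8, acc = 3-1 = 2
item=12: not <8, acc = 2-1 = 1
item=8: not <8, acc = 1-1 = 0
item=8: not <8, acc = 0-1 = -1
item=3: <8, acc = (-1)-3 = -4
item=5: <8, acc = (-4)-5 = -9
item=1: <8, acc = (-9)-1 = -10
item=-3: <8, acc = (-10)-(-3) = -7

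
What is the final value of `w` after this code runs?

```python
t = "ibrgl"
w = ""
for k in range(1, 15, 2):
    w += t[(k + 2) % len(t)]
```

'girlbgi'

k=1: add t[3]='g' → 'g'
k=3: add t[0]='i' → 'gi'
k=5: add t[2]='r' → 'gir'
k=7: add t[4]='l' → 'girl'
k=9: add t[1]='b' → 'girlb'
k=11: add t[3]='g' → 'girlbg'
k=13: add t[0]='i' → 'girlbgi'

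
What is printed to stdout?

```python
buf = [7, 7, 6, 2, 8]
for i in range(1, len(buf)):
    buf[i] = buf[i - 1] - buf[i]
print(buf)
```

[7, 0, -6, -8, -16]

i=1: buf[1] = 7-7 = 0 → [7, 0, 6, 2, 8]
i=2: buf[2] = 0-6 = -6 → [7, 0, -6, 2, 8]
i=3: buf[3] = (-6)-2 = -8 → [7, 0, -6, -8, 8]
i=4: buf[4] = (-8)-8 = -16 → [7, 0, -6, -8, -16]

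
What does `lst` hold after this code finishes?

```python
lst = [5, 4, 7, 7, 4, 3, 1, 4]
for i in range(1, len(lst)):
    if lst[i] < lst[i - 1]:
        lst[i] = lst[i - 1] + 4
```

i=1: 4<5, lst[1] = 5+4 = 9 → [5, 9, 7, 7, 4, 3, 1, 4]
i=2: 7<9, lst[2] = 9+4 = 13 → [5, 9, 13, 7, 4, 3, 1, 4]
i=3: 7<13, lst[3] = 13+4 = 17 → [5, 9, 13, 17, 4, 3, 1, 4]
i=4: 4<17, lst[4] = 17+4 = 21 → [5, 9, 13, 17, 21, 3, 1, 4]
i=5: 3<21, lst[5] = 21+4 = 25 → [5, 9, 13, 17, 21, 25, 1, 4]
i=6: 1<25, lst[6] = 25+4 = 29 → [5, 9, 13, 17, 21, 25, 29, 4]
i=7: 4<29, lst[7] = 29+4 = 33 → [5, 9, 13, 17, 21, 25, 29, 33]

[5, 9, 13, 17, 21, 25, 29, 33]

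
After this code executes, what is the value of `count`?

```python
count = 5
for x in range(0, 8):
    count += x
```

x=0: count = 5+0 = 5
x=1: count = 5+1 = 6
x=2: count = 6+2 = 8
x=3: count = 8+3 = 11
x=4: count = 11+4 = 15
x=5: count = 15+5 = 20
x=6: count = 20+6 = 26
x=7: count = 26+7 = 33

33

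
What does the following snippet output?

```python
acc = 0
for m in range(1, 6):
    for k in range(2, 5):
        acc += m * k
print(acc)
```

135

m=1,k=2: acc = 0+2 = 2
m=1,k=3: acc = 2+3 = 5
m=1,k=4: acc = 5+4 = 9
m=2,k=2: acc = 9+4 = 13
m=2,k=3: acc = 13+6 = 19
m=2,k=4: acc = 19+8 = 27
m=3,k=2: acc = 27+6 = 33
m=3,k=3: acc = 33+9 = 42
m=3,k=4: acc = 42+12 = 54
m=4,k=2: acc = 54+8 = 62
m=4,k=3: acc = 62+12 = 74
m=4,k=4: acc = 74+16 = 90
m=5,k=2: acc = 90+10 = 100
m=5,k=3: acc = 100+15 = 115
m=5,k=4: acc = 115+20 = 135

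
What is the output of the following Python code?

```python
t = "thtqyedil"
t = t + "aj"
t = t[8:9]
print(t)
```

l

+ 'aj' → 'thtqyedilaj'
slice [8:9] → 'l'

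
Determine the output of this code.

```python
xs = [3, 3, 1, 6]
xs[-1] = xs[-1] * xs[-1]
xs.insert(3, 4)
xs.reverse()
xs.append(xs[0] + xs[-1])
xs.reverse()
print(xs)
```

[39, 3, 3, 1, 4, 36]

xs[-1] = xs[-1]*xs[-1] = 6*6 = 36 → [3, 3, 1, 36]
insert 4 at 3 → [3, 3, 1, 4, 36]
reverse → [36, 4, 1, 3, 3]
append xs[0]+xs[-1] = 36+3 = 39 → [36, 4, 1, 3, 3, 39]
reverse → [39, 3, 3, 1, 4, 36]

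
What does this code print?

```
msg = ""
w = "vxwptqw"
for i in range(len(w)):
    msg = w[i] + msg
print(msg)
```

i=0: prepend 'v' → 'v'
i=1: prepend 'x' → 'xv'
i=2: prepend 'w' → 'wxv'
i=3: prepend 'p' → 'pwxv'
i=4: prepend 't' → 'tpwxv'
i=5: prepend 'q' → 'qtpwxv'
i=6: prepend 'w' → 'wqtpwxv'

wqtpwxv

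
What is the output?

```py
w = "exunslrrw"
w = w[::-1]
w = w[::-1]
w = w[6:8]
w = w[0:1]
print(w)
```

r

reverse → 'wrrlsnuxe'
reverse → 'exunslrrw'
slice [6:8] → 'rr'
slice [0:1] → 'r'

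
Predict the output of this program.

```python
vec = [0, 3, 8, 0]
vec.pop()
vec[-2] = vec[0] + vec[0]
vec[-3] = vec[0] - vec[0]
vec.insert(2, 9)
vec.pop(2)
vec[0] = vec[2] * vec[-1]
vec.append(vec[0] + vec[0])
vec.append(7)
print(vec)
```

pop() removes 0 → [0, 3, 8]
vec[-2] = vec[0]+vec[0] = 0+0 = 0 → [0, 0, 8]
vec[-3] = vec[0]-vec[0] = 0-0 = 0 → [0, 0, 8]
insert 9 at 2 → [0, 0, 9, 8]
pop(2) removes 9 → [0, 0, 8]
vec[0] = vec[2]*vec[-1] = 8*8 = 64 → [64, 0, 8]
append vec[0]+vec[0] = 64+64 = 128 → [64, 0, 8, 128]
append 7 → [64, 0, 8, 128, 7]

[64, 0, 8, 128, 7]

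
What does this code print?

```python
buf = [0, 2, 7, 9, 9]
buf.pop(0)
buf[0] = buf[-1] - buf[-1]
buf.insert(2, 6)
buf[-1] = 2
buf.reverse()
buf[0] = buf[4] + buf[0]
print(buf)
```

pop(0) removes 0 → [2, 7, 9, 9]
buf[0] = buf[-1]-buf[-1] = 9-9 = 0 → [0, 7, 9, 9]
insert 6 at 2 → [0, 7, 6, 9, 9]
buf[-1] = 2 → [0, 7, 6, 9, 2]
reverse → [2, 9, 6, 7, 0]
buf[0] = buf[4]+buf[0] = 0+2 = 2 → [2, 9, 6, 7, 0]

[2, 9, 6, 7, 0]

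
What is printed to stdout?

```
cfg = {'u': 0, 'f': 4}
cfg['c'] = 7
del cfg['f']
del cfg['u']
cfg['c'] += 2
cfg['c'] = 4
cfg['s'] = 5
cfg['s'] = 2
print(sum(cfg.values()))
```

cfg['c'] = 7 → {'u': 0, 'f': 4, 'c': 7}
del 'f' → {'u': 0, 'c': 7}
del 'u' → {'c': 7}
cfg['c'] = 7+2 = 9 → {'c': 9}
cfg['c'] = 4 → {'c': 4}
cfg['s'] = 5 → {'c': 4, 's': 5}
cfg['s'] = 2 → {'c': 4, 's': 2}
sum of values = 6

6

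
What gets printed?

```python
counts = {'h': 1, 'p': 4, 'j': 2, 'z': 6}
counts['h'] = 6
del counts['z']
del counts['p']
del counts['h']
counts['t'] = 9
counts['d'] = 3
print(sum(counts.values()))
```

14

counts['h'] = 6 → {'h': 6, 'p': 4, 'j': 2, 'z': 6}
del 'z' → {'h': 6, 'p': 4, 'j': 2}
del 'p' → {'h': 6, 'j': 2}
del 'h' → {'j': 2}
counts['t'] = 9 → {'j': 2, 't': 9}
counts['d'] = 3 → {'j': 2, 't': 9, 'd': 3}
sum of values = 14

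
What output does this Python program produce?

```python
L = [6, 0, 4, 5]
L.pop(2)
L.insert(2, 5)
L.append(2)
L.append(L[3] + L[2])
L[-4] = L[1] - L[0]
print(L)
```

[6, 0, -6, 5, 2, 10]

pop(2) removes 4 → [6, 0, 5]
insert 5 at 2 → [6, 0, 5, 5]
append 2 → [6, 0, 5, 5, 2]
append L[3]+L[2] = 5+5 = 10 → [6, 0, 5, 5, 2, 10]
L[-4] = L[1]-L[0] = 0-6 = -6 → [6, 0, -6, 5, 2, 10]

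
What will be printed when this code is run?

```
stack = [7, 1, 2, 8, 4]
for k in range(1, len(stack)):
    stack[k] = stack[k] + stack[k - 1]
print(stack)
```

[7, 8, 10, 18, 22]

k=1: stack[1] = 1+7 = 8 → [7, 8, 2, 8, 4]
k=2: stack[2] = 2+8 = 10 → [7, 8, 10, 8, 4]
k=3: stack[3] = 8+10 = 18 → [7, 8, 10, 18, 4]
k=4: stack[4] = 4+18 = 22 → [7, 8, 10, 18, 22]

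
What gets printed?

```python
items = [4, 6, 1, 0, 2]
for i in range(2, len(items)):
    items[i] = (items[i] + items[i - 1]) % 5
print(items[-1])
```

4

i=2: items[2] = (1+6)%5 = 2 → [4, 6, 2, 0, 2]
i=3: items[3] = (0+2)%5 = 2 → [4, 6, 2, 2, 2]
i=4: items[4] = (2+2)%5 = 4 → [4, 6, 2, 2, 4]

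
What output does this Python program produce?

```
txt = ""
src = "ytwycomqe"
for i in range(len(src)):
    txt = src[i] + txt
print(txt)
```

eqmocywty

i=0: prepend 'y' → 'y'
i=1: prepend 't' → 'ty'
i=2: prepend 'w' → 'wty'
i=3: prepend 'y' → 'ywty'
i=4: prepend 'c' → 'cywty'
i=5: prepend 'o' → 'ocywty'
i=6: prepend 'm' → 'mocywty'
i=7: prepend 'q' → 'qmocywty'
i=8: prepend 'e' → 'eqmocywty'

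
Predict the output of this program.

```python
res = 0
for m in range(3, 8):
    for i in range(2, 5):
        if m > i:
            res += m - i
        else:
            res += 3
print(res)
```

40

m=3,i=2: 3>2, res = 0+1 = 1
m=3,i=3: not 3>3, res = 1+3 = 4
m=3,i=4: not 3>4, res = 4+3 = 7
m=4,i=2: 4>2, res = 7+2 = 9
m=4,i=3: 4>3, res = 9+1 = 10
m=4,i=4: not 4>4, res = 10+3 = 13
m=5,i=2: 5>2, res = 13+3 = 16
m=5,i=3: 5>3, res = 16+2 = 18
m=5,i=4: 5>4, res = 18+1 = 19
m=6,i=2: 6>2, res = 19+4 = 23
m=6,i=3: 6>3, res = 23+3 = 26
m=6,i=4: 6>4, res = 26+2 = 28
m=7,i=2: 7>2, res = 28+5 = 33
m=7,i=3: 7>3, res = 33+4 = 37
m=7,i=4: 7>4, res = 37+3 = 40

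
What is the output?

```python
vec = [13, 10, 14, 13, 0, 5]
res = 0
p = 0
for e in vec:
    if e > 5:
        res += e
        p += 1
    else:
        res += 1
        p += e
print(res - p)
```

e=13: >5, res = 0+13 = 13; p=1
e=10: >5, res = 13+10 = 23; p=2
e=14: >5, res = 23+14 = 37; p=3
e=13: >5, res = 37+13 = 50; p=4
e=0: not >5, res = 50+1 = 51; p=4
e=5: not >5, res = 51+1 = 52; p=9
res-p = 52-9 = 43

43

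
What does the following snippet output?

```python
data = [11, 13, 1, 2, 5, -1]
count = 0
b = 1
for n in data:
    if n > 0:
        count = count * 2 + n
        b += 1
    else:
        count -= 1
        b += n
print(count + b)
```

n=11: >0, count = 0*2+11 = 11; b=2
n=13: >0, count = 11*2+13 = 35; b=3
n=1: >0, count = 35*2+1 = 71; b=4
n=2: >0, count = 71*2+2 = 144; b=5
n=5: >0, count = 144*2+5 = 293; b=6
n=-1: not >0, count = 293-1 = 292; b=5
count+b = 292+5 = 297

297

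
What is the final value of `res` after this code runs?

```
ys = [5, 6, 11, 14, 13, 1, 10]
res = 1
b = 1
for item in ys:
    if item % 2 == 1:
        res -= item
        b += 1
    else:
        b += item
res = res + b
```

6

item=5: odd, res = 1-5 = -4; b=2
item=6: not odd; b=8
item=11: odd, res = (-4)-11 = -15; b=9
item=14: not odd; b=23
item=13: odd, res = (-15)-13 = -28; b=24
item=1: odd, res = (-28)-1 = -29; b=25
item=10: not odd; b=35
res+b = (-29)+35 = 6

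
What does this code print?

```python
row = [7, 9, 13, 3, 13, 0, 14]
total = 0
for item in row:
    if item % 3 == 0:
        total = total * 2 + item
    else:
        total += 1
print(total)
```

item=7: not %3==0, total = 0+1 = 1
item=9: %3==0, total = 1*2+9 = 11
item=13: not %3==0, total = 11+1 = 12
item=3: %3==0, total = 12*2+3 = 27
item=13: not %3==0, total = 27+1 = 28
item=0: %3==0, total = 28*2+0 = 56
item=14: not %3==0, total = 56+1 = 57

57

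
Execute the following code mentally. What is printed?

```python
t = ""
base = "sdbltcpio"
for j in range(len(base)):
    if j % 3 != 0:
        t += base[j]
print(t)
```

j=0: skip
j=1: add 'd' → 'd'
j=2: add 'b' → 'db'
j=3: skip
j=4: add 't' → 'dbt'
j=5: add 'c' → 'dbtc'
j=6: skip
j=7: add 'i' → 'dbtci'
j=8: add 'o' → 'dbtcio'

dbtcio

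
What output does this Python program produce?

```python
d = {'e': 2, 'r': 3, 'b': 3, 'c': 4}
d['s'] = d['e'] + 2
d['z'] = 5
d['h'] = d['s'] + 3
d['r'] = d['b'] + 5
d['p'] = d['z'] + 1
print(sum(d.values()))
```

d['s'] = d['e']+2 = 4 → {'e': 2, 'r': 3, 'b': 3, 'c': 4, 's': 4}
d['z'] = 5 → {'e': 2, 'r': 3, 'b': 3, 'c': 4, 's': 4, 'z': 5}
d['h'] = d['s']+3 = 7 → {'e': 2, 'r': 3, 'b': 3, 'c': 4, 's': 4, 'z': 5, 'h': 7}
d['r'] = d['b']+5 = 8 → {'e': 2, 'r': 8, 'b': 3, 'c': 4, 's': 4, 'z': 5, 'h': 7}
d['p'] = d['z']+1 = 6 → {'e': 2, 'r': 8, 'b': 3, 'c': 4, 's': 4, 'z': 5, 'h': 7, 'p': 6}
sum of values = 39

39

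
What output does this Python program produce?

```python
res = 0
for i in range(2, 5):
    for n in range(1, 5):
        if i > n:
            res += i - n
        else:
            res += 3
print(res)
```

28

i=2,n=1: 2>1, res = 0+1 = 1
i=2,n=2: not 2>2, res = 1+3 = 4
i=2,n=3: not 2>3, res = 4+3 = 7
i=2,n=4: not 2>4, res = 7+3 = 10
i=3,n=1: 3>1, res = 10+2 = 12
i=3,n=2: 3>2, res = 12+1 = 13
i=3,n=3: not 3>3, res = 13+3 = 16
i=3,n=4: not 3>4, res = 16+3 = 19
i=4,n=1: 4>1, res = 19+3 = 22
i=4,n=2: 4>2, res = 22+2 = 24
i=4,n=3: 4>3, res = 24+1 = 25
i=4,n=4: not 4>4, res = 25+3 = 28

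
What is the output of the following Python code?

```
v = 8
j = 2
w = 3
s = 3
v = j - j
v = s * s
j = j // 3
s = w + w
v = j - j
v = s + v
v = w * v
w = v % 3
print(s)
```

6

v = 2-2 = 0
v = 3*3 = 9
j = 2//3 = 0
s = 3+3 = 6
v = 0-0 = 0
v = 6+0 = 6
v = 3*6 = 18
w = 18%3 = 0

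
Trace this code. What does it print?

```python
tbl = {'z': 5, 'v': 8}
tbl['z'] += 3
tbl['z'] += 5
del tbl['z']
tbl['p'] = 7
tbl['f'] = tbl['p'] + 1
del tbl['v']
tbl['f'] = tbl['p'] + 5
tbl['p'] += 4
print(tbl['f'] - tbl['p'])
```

1

tbl['z'] = 5+3 = 8 → {'z': 8, 'v': 8}
tbl['z'] = 8+5 = 13 → {'z': 13, 'v': 8}
del 'z' → {'v': 8}
tbl['p'] = 7 → {'v': 8, 'p': 7}
tbl['f'] = tbl['p']+1 = 8 → {'v': 8, 'p': 7, 'f': 8}
del 'v' → {'p': 7, 'f': 8}
tbl['f'] = tbl['p']+5 = 12 → {'p': 7, 'f': 12}
tbl['p'] = 7+4 = 11 → {'p': 11, 'f': 12}
tbl['f']-tbl['p'] = 12-11 = 1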